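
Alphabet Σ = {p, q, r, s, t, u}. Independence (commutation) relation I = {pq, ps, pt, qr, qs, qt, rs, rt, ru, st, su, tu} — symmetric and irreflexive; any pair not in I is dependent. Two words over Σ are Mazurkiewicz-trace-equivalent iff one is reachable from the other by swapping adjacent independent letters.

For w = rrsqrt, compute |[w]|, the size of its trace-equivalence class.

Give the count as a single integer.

0(r) covers ∅
1(r) covers 0:r
2(s) covers ∅
3(q) covers ∅
4(r) covers 1:r
5(t) covers ∅
floor of heap: 0:r, 2:s, 3:q, 5:t
completions by unplaced set U, small U first (add the entries for U minus each lowest piece of U):
  |U|=1: {2}:1  {3}:1  {4}:1  {5}:1
  |U|=2: {1,4}:1  {2,3}:2  {2,4}:2  {2,5}:2  {3,4}:2  {3,5}:2  {4,5}:2
  |U|=3: {0,1,4}:1  {1,2,4}:3  {1,3,4}:3  {1,4,5}:3  {2,3,4}:6  {2,3,5}:6  {2,4,5}:6  {3,4,5}:6
  |U|=4: {0,1,2,4}:4  {0,1,3,4}:4  {0,1,4,5}:4  {1,2,3,4}:12  {1,2,4,5}:12  {1,3,4,5}:12  {2,3,4,5}:24
  start at 0(r): 60
  start at 2(s): 20
  start at 3(q): 20
  start at 5(t): 20
sum over floor = 120

120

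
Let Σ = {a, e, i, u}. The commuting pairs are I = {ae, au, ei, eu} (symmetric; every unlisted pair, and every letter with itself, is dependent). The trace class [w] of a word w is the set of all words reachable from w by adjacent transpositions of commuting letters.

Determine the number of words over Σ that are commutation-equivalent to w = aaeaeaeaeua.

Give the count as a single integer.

2310

piece 0:a — minimal
piece 1:a rests on {0:a}
piece 2:e — minimal
piece 3:a rests on {1:a}
piece 4:e rests on {2:e}
piece 5:a rests on {3:a}
piece 6:e rests on {4:e}
piece 7:a rests on {5:a}
piece 8:e rests on {6:e}
piece 9:u — minimal
piece 10:a rests on {7:a}
minimal pieces: {0:a, 2:e, 9:u}
ways to finish when only these pieces remain (= sum over removing one remaining piece with nothing left below it):
  1 left: {8}→1  {9}→1  {10}→1
  2 left: {6,8}→1  {7,10}→1  {8,9}→2  {8,10}→2  {9,10}→2
  3 left: {4,6,8}→1  {5,7,10}→1  {6,8,9}→3  {6,8,10}→3  {7,8,10}→3  {7,9,10}→3  {8,9,10}→6
  4 left: {2,4,6,8}→1  {3,5,7,10}→1  {4,6,8,9}→4  {4,6,8,10}→4  {5,7,8,10}→4  {5,7,9,10}→4  {6,7,8,10}→6  {6,8,9,10}→12  {7,8,9,10}→12
  5 left: {1,3,5,7,10}→1  {2,4,6,8,9}→5  {2,4,6,8,10}→5  {3,5,7,8,10}→5  {3,5,7,9,10}→5  {4,6,7,8,10}→10  {4,6,8,9,10}→20  {5,6,7,8,10}→10  {5,7,8,9,10}→20  {6,7,8,9,10}→30
  6 left: {0,1,3,5,7,10}→1  {1,3,5,7,8,10}→6  {1,3,5,7,9,10}→6  {2,4,6,7,8,10}→15  {2,4,6,8,9,10}→30  {3,5,6,7,8,10}→15  {3,5,7,8,9,10}→30  {4,5,6,7,8,10}→20  {4,6,7,8,9,10}→60  {5,6,7,8,9,10}→60
  7 left: {0,1,3,5,7,8,10}→7  {0,1,3,5,7,9,10}→7  {1,3,5,6,7,8,10}→21  {1,3,5,7,8,9,10}→42  {2,4,5,6,7,8,10}→35  {2,4,6,7,8,9,10}→105  {3,4,5,6,7,8,10}→35  {3,5,6,7,8,9,10}→105  {4,5,6,7,8,9,10}→140
  8 left: {0,1,3,5,6,7,8,10}→28  {0,1,3,5,7,8,9,10}→56  {1,3,4,5,6,7,8,10}→56  {1,3,5,6,7,8,9,10}→168  {2,3,4,5,6,7,8,10}→70  {2,4,5,6,7,8,9,10}→280  {3,4,5,6,7,8,9,10}→280
  9 left: {0,1,3,4,5,6,7,8,10}→84  {0,1,3,5,6,7,8,9,10}→252  {1,2,3,4,5,6,7,8,10}→126  {1,3,4,5,6,7,8,9,10}→504  {2,3,4,5,6,7,8,9,10}→630
  placing 0:a first → 1260 extensions
  placing 2:e first → 840 extensions
  placing 9:u first → 210 extensions
total linear extensions = 2310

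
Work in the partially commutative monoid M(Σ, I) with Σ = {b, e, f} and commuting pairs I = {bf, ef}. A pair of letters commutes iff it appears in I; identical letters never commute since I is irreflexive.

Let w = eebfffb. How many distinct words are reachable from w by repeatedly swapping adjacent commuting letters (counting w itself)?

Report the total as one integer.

0(e) covers ∅
1(e) covers 0:e
2(b) covers 1:e
3(f) covers ∅
4(f) covers 3:f
5(f) covers 4:f
6(b) covers 2:b
floor of heap: 0:e, 3:f
completions by unplaced set U, small U first (add the entries for U minus each lowest piece of U):
  |U|=1: {5}:1  {6}:1
  |U|=2: {2,6}:1  {4,5}:1  {5,6}:2
  |U|=3: {1,2,6}:1  {2,5,6}:3  {3,4,5}:1  {4,5,6}:3
  |U|=4: {0,1,2,6}:1  {1,2,5,6}:4  {2,4,5,6}:6  {3,4,5,6}:4
  |U|=5: {0,1,2,5,6}:5  {1,2,4,5,6}:10  {2,3,4,5,6}:10
  start at 0(e): 20
  start at 3(f): 15
sum over floor = 35

35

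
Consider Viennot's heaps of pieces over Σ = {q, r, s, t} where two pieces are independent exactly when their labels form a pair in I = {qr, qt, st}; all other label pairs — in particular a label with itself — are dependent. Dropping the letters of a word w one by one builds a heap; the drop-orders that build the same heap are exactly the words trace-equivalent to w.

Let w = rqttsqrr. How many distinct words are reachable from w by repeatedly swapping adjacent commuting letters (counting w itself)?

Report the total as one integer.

34

0(r) covers ∅
1(q) covers ∅
2(t) covers 0:r
3(t) covers 2:t
4(s) covers 0:r, 1:q
5(q) covers 4:s
6(r) covers 3:t, 4:s
7(r) covers 6:r
floor of heap: 0:r, 1:q
completions by unplaced set U, small U first (add the entries for U minus each lowest piece of U):
  |U|=1: {5}:1  {7}:1
  |U|=2: {5,7}:2  {6,7}:1
  |U|=3: {3,6,7}:1  {5,6,7}:3
  |U|=4: {2,3,6,7}:1  {3,5,6,7}:4  {4,5,6,7}:3
  |U|=5: {1,4,5,6,7}:3  {2,3,5,6,7}:5  {3,4,5,6,7}:7
  |U|=6: {1,3,4,5,6,7}:10  {2,3,4,5,6,7}:12
  start at 0(r): 22
  start at 1(q): 12
sum over floor = 34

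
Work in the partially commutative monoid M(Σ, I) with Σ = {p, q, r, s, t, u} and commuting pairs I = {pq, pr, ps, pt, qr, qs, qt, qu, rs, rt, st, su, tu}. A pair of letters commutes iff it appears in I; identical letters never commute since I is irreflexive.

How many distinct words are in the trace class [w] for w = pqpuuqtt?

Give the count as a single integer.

420

piece 0:p — minimal
piece 1:q — minimal
piece 2:p rests on {0:p}
piece 3:u rests on {2:p}
piece 4:u rests on {3:u}
piece 5:q rests on {1:q}
piece 6:t — minimal
piece 7:t rests on {6:t}
minimal pieces: {0:p, 1:q, 6:t}
ways to finish when only these pieces remain (= sum over removing one remaining piece with nothing left below it):
  1 left: {4}→1  {5}→1  {7}→1
  2 left: {1,5}→1  {3,4}→1  {4,5}→2  {4,7}→2  {5,7}→2  {6,7}→1
  3 left: {1,4,5}→3  {1,5,7}→3  {2,3,4}→1  {3,4,5}→3  {3,4,7}→3  {4,5,7}→6  {4,6,7}→3  {5,6,7}→3
  4 left: {0,2,3,4}→1  {1,3,4,5}→6  {1,4,5,7}→12  {1,5,6,7}→6  {2,3,4,5}→4  {2,3,4,7}→4  {3,4,5,7}→12  {3,4,6,7}→6  {4,5,6,7}→12
  5 left: {0,2,3,4,5}→5  {0,2,3,4,7}→5  {1,2,3,4,5}→10  {1,3,4,5,7}→30  {1,4,5,6,7}→30  {2,3,4,5,7}→20  {2,3,4,6,7}→10  {3,4,5,6,7}→30
  6 left: {0,1,2,3,4,5}→15  {0,2,3,4,5,7}→30  {0,2,3,4,6,7}→15  {1,2,3,4,5,7}→60  {1,3,4,5,6,7}→90  {2,3,4,5,6,7}→60
  placing 0:p first → 210 extensions
  placing 1:q first → 105 extensions
  placing 6:t first → 105 extensions
total linear extensions = 420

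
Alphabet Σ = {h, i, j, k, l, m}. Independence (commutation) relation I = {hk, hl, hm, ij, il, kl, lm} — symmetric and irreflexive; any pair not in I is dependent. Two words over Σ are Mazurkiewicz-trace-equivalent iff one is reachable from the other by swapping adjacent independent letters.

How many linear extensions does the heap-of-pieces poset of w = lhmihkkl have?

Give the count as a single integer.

piece 0:l — minimal
piece 1:h — minimal
piece 2:m — minimal
piece 3:i rests on {1:h, 2:m}
piece 4:h rests on {3:i}
piece 5:k rests on {3:i}
piece 6:k rests on {5:k}
piece 7:l rests on {0:l}
minimal pieces: {0:l, 1:h, 2:m}
ways to finish when only these pieces remain (= sum over removing one remaining piece with nothing left below it):
  1 left: {4}→1  {6}→1  {7}→1
  2 left: {0,7}→1  {4,6}→2  {4,7}→2  {5,6}→1  {6,7}→2
  3 left: {0,4,7}→3  {0,6,7}→3  {4,5,6}→3  {4,6,7}→6  {5,6,7}→3
  4 left: {0,4,6,7}→12  {0,5,6,7}→6  {3,4,5,6}→3  {4,5,6,7}→12
  5 left: {0,4,5,6,7}→30  {1,3,4,5,6}→3  {2,3,4,5,6}→3  {3,4,5,6,7}→15
  6 left: {0,3,4,5,6,7}→45  {1,2,3,4,5,6}→6  {1,3,4,5,6,7}→18  {2,3,4,5,6,7}→18
  placing 0:l first → 42 extensions
  placing 1:h first → 63 extensions
  placing 2:m first → 63 extensions
total linear extensions = 168

168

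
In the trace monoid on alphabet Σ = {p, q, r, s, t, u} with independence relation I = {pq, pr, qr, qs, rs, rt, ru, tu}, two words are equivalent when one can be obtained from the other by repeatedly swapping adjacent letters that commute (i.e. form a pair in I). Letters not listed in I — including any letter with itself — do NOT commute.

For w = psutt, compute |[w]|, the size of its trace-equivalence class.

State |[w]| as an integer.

piece 0:p — minimal
piece 1:s rests on {0:p}
piece 2:u rests on {1:s}
piece 3:t rests on {1:s}
piece 4:t rests on {3:t}
minimal pieces: {0:p}
ways to finish when only these pieces remain (= sum over removing one remaining piece with nothing left below it):
  1 left: {2}→1  {4}→1
  2 left: {2,4}→2  {3,4}→1
  3 left: {2,3,4}→3
  placing 0:p first → 3 extensions

3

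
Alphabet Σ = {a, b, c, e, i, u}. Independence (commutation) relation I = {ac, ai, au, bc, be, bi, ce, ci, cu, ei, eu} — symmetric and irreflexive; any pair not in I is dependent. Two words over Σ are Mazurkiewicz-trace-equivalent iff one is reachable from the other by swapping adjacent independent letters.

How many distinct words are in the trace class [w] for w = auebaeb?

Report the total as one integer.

10

#0=a has no predecessor
#1=u has no predecessor
#2=e depends on [0:a]
#3=b depends on [0:a, 1:u]
#4=a depends on [2:e, 3:b]
#5=e depends on [4:a]
#6=b depends on [4:a]
sources: [0:a, 1:u]
N(rest) = Σ N(rest − s) over sources s of rest; N(one piece) = 1:
  size 1 → [5]=1  [6]=1
  size 2 → [5,6]=2
  size 3 → [4,5,6]=2
  size 4 → [2,4,5,6]=2  [3,4,5,6]=2
  size 5 → [1,3,4,5,6]=2  [2,3,4,5,6]=4
  first=0(a) contributes 6
  first=1(u) contributes 4
|[w]| = 10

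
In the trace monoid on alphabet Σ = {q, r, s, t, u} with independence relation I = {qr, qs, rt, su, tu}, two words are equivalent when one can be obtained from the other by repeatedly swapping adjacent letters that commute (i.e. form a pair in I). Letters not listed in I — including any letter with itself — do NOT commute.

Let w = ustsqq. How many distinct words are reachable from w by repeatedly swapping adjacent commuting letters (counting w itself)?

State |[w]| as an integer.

10

drop 0:u onto floor
drop 1:s onto floor
drop 2:t onto {1:s}
drop 3:s onto {2:t}
drop 4:q onto {0:u, 2:t}
drop 5:q onto {4:q}
ground layer = {0:u, 1:s}
drop-orders for the pieces not yet dropped (sum over which currently-grounded one goes next):
  1 to go: {3} 1  {5} 1
  2 to go: {3,5} 2  {4,5} 1
  3 to go: {0,4,5} 1  {3,4,5} 3
  4 to go: {0,3,4,5} 4  {2,3,4,5} 3
  if 0:u drops first: 3 orders
  if 1:s drops first: 7 orders
heap linearizations: 10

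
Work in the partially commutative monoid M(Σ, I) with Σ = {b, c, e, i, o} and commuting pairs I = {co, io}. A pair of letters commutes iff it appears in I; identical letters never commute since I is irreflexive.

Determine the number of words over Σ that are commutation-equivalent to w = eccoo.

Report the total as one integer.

6

0(e) covers ∅
1(c) covers 0:e
2(c) covers 1:c
3(o) covers 0:e
4(o) covers 3:o
floor of heap: 0:e
completions by unplaced set U, small U first (add the entries for U minus each lowest piece of U):
  |U|=1: {2}:1  {4}:1
  |U|=2: {1,2}:1  {2,4}:2  {3,4}:1
  |U|=3: {1,2,4}:3  {2,3,4}:3
  start at 0(e): 6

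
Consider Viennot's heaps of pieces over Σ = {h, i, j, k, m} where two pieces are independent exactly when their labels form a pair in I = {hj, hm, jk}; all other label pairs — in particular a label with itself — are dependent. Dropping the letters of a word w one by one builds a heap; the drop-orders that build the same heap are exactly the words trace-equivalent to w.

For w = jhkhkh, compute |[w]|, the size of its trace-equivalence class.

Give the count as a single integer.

6

piece 0:j — minimal
piece 1:h — minimal
piece 2:k rests on {1:h}
piece 3:h rests on {2:k}
piece 4:k rests on {3:h}
piece 5:h rests on {4:k}
minimal pieces: {0:j, 1:h}
ways to finish when only these pieces remain (= sum over removing one remaining piece with nothing left below it):
  1 left: {0}→1  {5}→1
  2 left: {0,5}→2  {4,5}→1
  3 left: {0,4,5}→3  {3,4,5}→1
  4 left: {0,3,4,5}→4  {2,3,4,5}→1
  placing 0:j first → 1 extensions
  placing 1:h first → 5 extensions
total linear extensions = 6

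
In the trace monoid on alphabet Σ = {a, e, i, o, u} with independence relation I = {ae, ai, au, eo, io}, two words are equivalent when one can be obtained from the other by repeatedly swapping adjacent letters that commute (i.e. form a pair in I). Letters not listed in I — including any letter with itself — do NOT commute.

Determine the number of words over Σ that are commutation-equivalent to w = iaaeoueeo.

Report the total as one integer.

30

drop 0:i onto floor
drop 1:a onto floor
drop 2:a onto {1:a}
drop 3:e onto {0:i}
drop 4:o onto {2:a}
drop 5:u onto {3:e, 4:o}
drop 6:e onto {5:u}
drop 7:e onto {6:e}
drop 8:o onto {5:u}
ground layer = {0:i, 1:a}
drop-orders for the pieces not yet dropped (sum over which currently-grounded one goes next):
  1 to go: {7} 1  {8} 1
  2 to go: {6,7} 1  {7,8} 2
  3 to go: {6,7,8} 3
  4 to go: {5,6,7,8} 3
  5 to go: {3,5,6,7,8} 3  {4,5,6,7,8} 3
  6 to go: {0,3,5,6,7,8} 3  {2,4,5,6,7,8} 3  {3,4,5,6,7,8} 6
  7 to go: {0,3,4,5,6,7,8} 9  {1,2,4,5,6,7,8} 3  {2,3,4,5,6,7,8} 9
  if 0:i drops first: 12 orders
  if 1:a drops first: 18 orders
heap linearizations: 30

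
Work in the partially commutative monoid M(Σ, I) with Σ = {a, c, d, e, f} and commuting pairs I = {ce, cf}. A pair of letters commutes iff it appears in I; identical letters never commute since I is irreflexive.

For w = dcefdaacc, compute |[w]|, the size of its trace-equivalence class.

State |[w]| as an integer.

drop 0:d onto floor
drop 1:c onto {0:d}
drop 2:e onto {0:d}
drop 3:f onto {2:e}
drop 4:d onto {1:c, 3:f}
drop 5:a onto {4:d}
drop 6:a onto {5:a}
drop 7:c onto {6:a}
drop 8:c onto {7:c}
ground layer = {0:d}
drop-orders for the pieces not yet dropped (sum over which currently-grounded one goes next):
  1 to go: {8} 1
  2 to go: {7,8} 1
  3 to go: {6,7,8} 1
  4 to go: {5,6,7,8} 1
  5 to go: {4,5,6,7,8} 1
  6 to go: {1,4,5,6,7,8} 1  {3,4,5,6,7,8} 1
  7 to go: {1,3,4,5,6,7,8} 2  {2,3,4,5,6,7,8} 1
  if 0:d drops first: 3 orders

3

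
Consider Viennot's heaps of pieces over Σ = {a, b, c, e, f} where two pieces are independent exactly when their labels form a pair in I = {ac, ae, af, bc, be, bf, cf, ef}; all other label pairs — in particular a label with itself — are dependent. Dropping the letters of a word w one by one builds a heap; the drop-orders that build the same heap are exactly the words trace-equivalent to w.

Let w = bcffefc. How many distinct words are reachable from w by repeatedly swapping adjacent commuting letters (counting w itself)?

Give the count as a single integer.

140

#0=b has no predecessor
#1=c has no predecessor
#2=f has no predecessor
#3=f depends on [2:f]
#4=e depends on [1:c]
#5=f depends on [3:f]
#6=c depends on [4:e]
sources: [0:b, 1:c, 2:f]
N(rest) = Σ N(rest − s) over sources s of rest; N(one piece) = 1:
  size 1 → [0]=1  [5]=1  [6]=1
  size 2 → [0,5]=2  [0,6]=2  [3,5]=1  [4,6]=1  [5,6]=2
  size 3 → [0,3,5]=3  [0,4,6]=3  [0,5,6]=6  [1,4,6]=1  [2,3,5]=1  [3,5,6]=3  [4,5,6]=3
  size 4 → [0,1,4,6]=4  [0,2,3,5]=4  [0,3,5,6]=12  [0,4,5,6]=12  [1,4,5,6]=4  [2,3,5,6]=4  [3,4,5,6]=6
  size 5 → [0,1,4,5,6]=20  [0,2,3,5,6]=20  [0,3,4,5,6]=30  [1,3,4,5,6]=10  [2,3,4,5,6]=10
  first=0(b) contributes 20
  first=1(c) contributes 60
  first=2(f) contributes 60
|[w]| = 140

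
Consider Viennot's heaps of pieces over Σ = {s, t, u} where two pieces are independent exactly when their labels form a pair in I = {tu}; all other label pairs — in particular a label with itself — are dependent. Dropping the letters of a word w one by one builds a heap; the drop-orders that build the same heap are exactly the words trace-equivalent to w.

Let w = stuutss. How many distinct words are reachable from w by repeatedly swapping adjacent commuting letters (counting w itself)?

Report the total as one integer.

6

#0=s has no predecessor
#1=t depends on [0:s]
#2=u depends on [0:s]
#3=u depends on [2:u]
#4=t depends on [1:t]
#5=s depends on [3:u, 4:t]
#6=s depends on [5:s]
sources: [0:s]
N(rest) = Σ N(rest − s) over sources s of rest; N(one piece) = 1:
  size 1 → [6]=1
  size 2 → [5,6]=1
  size 3 → [3,5,6]=1  [4,5,6]=1
  size 4 → [1,4,5,6]=1  [2,3,5,6]=1  [3,4,5,6]=2
  size 5 → [1,3,4,5,6]=3  [2,3,4,5,6]=3
  first=0(s) contributes 6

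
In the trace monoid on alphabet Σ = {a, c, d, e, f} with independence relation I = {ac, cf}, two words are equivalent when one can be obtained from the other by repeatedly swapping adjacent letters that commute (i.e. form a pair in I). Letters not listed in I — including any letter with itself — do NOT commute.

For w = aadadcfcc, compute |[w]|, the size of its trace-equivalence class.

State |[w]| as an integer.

piece 0:a — minimal
piece 1:a rests on {0:a}
piece 2:d rests on {1:a}
piece 3:a rests on {2:d}
piece 4:d rests on {3:a}
piece 5:c rests on {4:d}
piece 6:f rests on {4:d}
piece 7:c rests on {5:c}
piece 8:c rests on {7:c}
minimal pieces: {0:a}
ways to finish when only these pieces remain (= sum over removing one remaining piece with nothing left below it):
  1 left: {6}→1  {8}→1
  2 left: {6,8}→2  {7,8}→1
  3 left: {5,7,8}→1  {6,7,8}→3
  4 left: {5,6,7,8}→4
  5 left: {4,5,6,7,8}→4
  6 left: {3,4,5,6,7,8}→4
  7 left: {2,3,4,5,6,7,8}→4
  placing 0:a first → 4 extensions

4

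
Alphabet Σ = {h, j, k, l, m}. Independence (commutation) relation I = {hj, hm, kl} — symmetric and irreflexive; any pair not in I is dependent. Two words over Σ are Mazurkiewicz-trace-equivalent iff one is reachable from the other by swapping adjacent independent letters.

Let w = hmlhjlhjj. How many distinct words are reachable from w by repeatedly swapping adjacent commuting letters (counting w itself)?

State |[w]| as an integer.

12

#0=h has no predecessor
#1=m has no predecessor
#2=l depends on [0:h, 1:m]
#3=h depends on [2:l]
#4=j depends on [2:l]
#5=l depends on [3:h, 4:j]
#6=h depends on [5:l]
#7=j depends on [5:l]
#8=j depends on [7:j]
sources: [0:h, 1:m]
N(rest) = Σ N(rest − s) over sources s of rest; N(one piece) = 1:
  size 1 → [6]=1  [8]=1
  size 2 → [6,8]=2  [7,8]=1
  size 3 → [6,7,8]=3
  size 4 → [5,6,7,8]=3
  size 5 → [3,5,6,7,8]=3  [4,5,6,7,8]=3
  size 6 → [3,4,5,6,7,8]=6
  size 7 → [2,3,4,5,6,7,8]=6
  first=0(h) contributes 6
  first=1(m) contributes 6
|[w]| = 12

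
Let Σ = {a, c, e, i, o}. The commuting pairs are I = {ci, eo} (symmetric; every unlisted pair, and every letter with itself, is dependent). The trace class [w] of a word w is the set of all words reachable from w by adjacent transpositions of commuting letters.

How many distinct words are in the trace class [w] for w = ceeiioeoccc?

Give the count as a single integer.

0(c) covers ∅
1(e) covers 0:c
2(e) covers 1:e
3(i) covers 2:e
4(i) covers 3:i
5(o) covers 4:i
6(e) covers 4:i
7(o) covers 5:o
8(c) covers 6:e, 7:o
9(c) covers 8:c
10(c) covers 9:c
floor of heap: 0:c
completions by unplaced set U, small U first (add the entries for U minus each lowest piece of U):
  |U|=1: {10}:1
  |U|=2: {9,10}:1
  |U|=3: {8,9,10}:1
  |U|=4: {6,8,9,10}:1  {7,8,9,10}:1
  |U|=5: {5,7,8,9,10}:1  {6,7,8,9,10}:2
  |U|=6: {5,6,7,8,9,10}:3
  |U|=7: {4,5,6,7,8,9,10}:3
  |U|=8: {3,4,5,6,7,8,9,10}:3
  |U|=9: {2,3,4,5,6,7,8,9,10}:3
  start at 0(c): 3

3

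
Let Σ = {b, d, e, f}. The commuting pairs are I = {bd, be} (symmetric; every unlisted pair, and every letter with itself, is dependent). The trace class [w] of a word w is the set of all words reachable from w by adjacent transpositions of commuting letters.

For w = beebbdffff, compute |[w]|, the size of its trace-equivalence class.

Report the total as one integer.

20

#0=b has no predecessor
#1=e has no predecessor
#2=e depends on [1:e]
#3=b depends on [0:b]
#4=b depends on [3:b]
#5=d depends on [2:e]
#6=f depends on [4:b, 5:d]
#7=f depends on [6:f]
#8=f depends on [7:f]
#9=f depends on [8:f]
sources: [0:b, 1:e]
N(rest) = Σ N(rest − s) over sources s of rest; N(one piece) = 1:
  size 1 → [9]=1
  size 2 → [8,9]=1
  size 3 → [7,8,9]=1
  size 4 → [6,7,8,9]=1
  size 5 → [4,6,7,8,9]=1  [5,6,7,8,9]=1
  size 6 → [2,5,6,7,8,9]=1  [3,4,6,7,8,9]=1  [4,5,6,7,8,9]=2
  size 7 → [0,3,4,6,7,8,9]=1  [1,2,5,6,7,8,9]=1  [2,4,5,6,7,8,9]=3  [3,4,5,6,7,8,9]=3
  size 8 → [0,3,4,5,6,7,8,9]=4  [1,2,4,5,6,7,8,9]=4  [2,3,4,5,6,7,8,9]=6
  first=0(b) contributes 10
  first=1(e) contributes 10
|[w]| = 20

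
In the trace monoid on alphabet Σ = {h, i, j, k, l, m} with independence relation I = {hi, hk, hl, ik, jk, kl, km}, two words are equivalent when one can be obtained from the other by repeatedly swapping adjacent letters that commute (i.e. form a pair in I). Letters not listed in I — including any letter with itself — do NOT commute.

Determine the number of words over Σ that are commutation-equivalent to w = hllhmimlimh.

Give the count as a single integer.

6

#0=h has no predecessor
#1=l has no predecessor
#2=l depends on [1:l]
#3=h depends on [0:h]
#4=m depends on [2:l, 3:h]
#5=i depends on [4:m]
#6=m depends on [5:i]
#7=l depends on [6:m]
#8=i depends on [7:l]
#9=m depends on [8:i]
#10=h depends on [9:m]
sources: [0:h, 1:l]
N(rest) = Σ N(rest − s) over sources s of rest; N(one piece) = 1:
  size 1 → [10]=1
  size 2 → [9,10]=1
  size 3 → [8,9,10]=1
  size 4 → [7,8,9,10]=1
  size 5 → [6,7,8,9,10]=1
  size 6 → [5,6,7,8,9,10]=1
  size 7 → [4,5,6,7,8,9,10]=1
  size 8 → [2,4,5,6,7,8,9,10]=1  [3,4,5,6,7,8,9,10]=1
  size 9 → [0,3,4,5,6,7,8,9,10]=1  [1,2,4,5,6,7,8,9,10]=1  [2,3,4,5,6,7,8,9,10]=2
  first=0(h) contributes 3
  first=1(l) contributes 3
|[w]| = 6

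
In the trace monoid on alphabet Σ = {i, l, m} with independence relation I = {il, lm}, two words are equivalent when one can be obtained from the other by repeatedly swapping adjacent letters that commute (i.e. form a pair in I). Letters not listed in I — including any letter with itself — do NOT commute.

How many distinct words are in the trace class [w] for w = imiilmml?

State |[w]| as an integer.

28

drop 0:i onto floor
drop 1:m onto {0:i}
drop 2:i onto {1:m}
drop 3:i onto {2:i}
drop 4:l onto floor
drop 5:m onto {3:i}
drop 6:m onto {5:m}
drop 7:l onto {4:l}
ground layer = {0:i, 4:l}
drop-orders for the pieces not yet dropped (sum over which currently-grounded one goes next):
  1 to go: {6} 1  {7} 1
  2 to go: {4,7} 1  {5,6} 1  {6,7} 2
  3 to go: {3,5,6} 1  {4,6,7} 3  {5,6,7} 3
  4 to go: {2,3,5,6} 1  {3,5,6,7} 4  {4,5,6,7} 6
  5 to go: {1,2,3,5,6} 1  {2,3,5,6,7} 5  {3,4,5,6,7} 10
  6 to go: {0,1,2,3,5,6} 1  {1,2,3,5,6,7} 6  {2,3,4,5,6,7} 15
  if 0:i drops first: 21 orders
  if 4:l drops first: 7 orders
heap linearizations: 28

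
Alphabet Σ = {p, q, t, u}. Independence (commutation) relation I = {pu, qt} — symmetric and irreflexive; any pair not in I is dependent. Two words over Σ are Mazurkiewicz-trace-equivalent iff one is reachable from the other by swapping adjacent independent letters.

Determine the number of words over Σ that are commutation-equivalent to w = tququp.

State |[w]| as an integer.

drop 0:t onto floor
drop 1:q onto floor
drop 2:u onto {0:t, 1:q}
drop 3:q onto {2:u}
drop 4:u onto {3:q}
drop 5:p onto {3:q}
ground layer = {0:t, 1:q}
drop-orders for the pieces not yet dropped (sum over which currently-grounded one goes next):
  1 to go: {4} 1  {5} 1
  2 to go: {4,5} 2
  3 to go: {3,4,5} 2
  4 to go: {2,3,4,5} 2
  if 0:t drops first: 2 orders
  if 1:q drops first: 2 orders
heap linearizations: 4

4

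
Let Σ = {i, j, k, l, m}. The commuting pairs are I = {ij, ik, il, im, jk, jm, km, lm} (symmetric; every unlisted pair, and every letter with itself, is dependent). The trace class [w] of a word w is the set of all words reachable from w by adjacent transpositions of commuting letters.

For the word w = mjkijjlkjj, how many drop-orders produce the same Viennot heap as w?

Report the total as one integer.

0(m) covers ∅
1(j) covers ∅
2(k) covers ∅
3(i) covers ∅
4(j) covers 1:j
5(j) covers 4:j
6(l) covers 2:k, 5:j
7(k) covers 6:l
8(j) covers 6:l
9(j) covers 8:j
floor of heap: 0:m, 1:j, 2:k, 3:i
completions by unplaced set U, small U first (add the entries for U minus each lowest piece of U):
  |U|=1: {0}:1  {3}:1  {7}:1  {9}:1
  |U|=2: {0,3}:2  {0,7}:2  {0,9}:2  {3,7}:2  {3,9}:2  {7,9}:2  {8,9}:1
  |U|=3: {0,3,7}:6  {0,3,9}:6  {0,7,9}:6  {0,8,9}:3  {3,7,9}:6  {3,8,9}:3  {7,8,9}:3
  |U|=4: {0,3,7,9}:24  {0,3,8,9}:12  {0,7,8,9}:12  {3,7,8,9}:12  {6,7,8,9}:3
  |U|=5: {0,3,7,8,9}:60  {0,6,7,8,9}:15  {2,6,7,8,9}:3  {3,6,7,8,9}:15  {5,6,7,8,9}:3
  |U|=6: {0,2,6,7,8,9}:18  {0,3,6,7,8,9}:90  {0,5,6,7,8,9}:18  {2,3,6,7,8,9}:18  {2,5,6,7,8,9}:6  {3,5,6,7,8,9}:18  {4,5,6,7,8,9}:3
  |U|=7: {0,2,3,6,7,8,9}:126  {0,2,5,6,7,8,9}:42  {0,3,5,6,7,8,9}:126  {0,4,5,6,7,8,9}:21  {1,4,5,6,7,8,9}:3  {2,3,5,6,7,8,9}:42  {2,4,5,6,7,8,9}:9  {3,4,5,6,7,8,9}:21
  |U|=8: {0,1,4,5,6,7,8,9}:24  {0,2,3,5,6,7,8,9}:336  {0,2,4,5,6,7,8,9}:72  {0,3,4,5,6,7,8,9}:168  {1,2,4,5,6,7,8,9}:12  {1,3,4,5,6,7,8,9}:24  {2,3,4,5,6,7,8,9}:72
  start at 0(m): 108
  start at 1(j): 648
  start at 2(k): 216
  start at 3(i): 108
sum over floor = 1080

1080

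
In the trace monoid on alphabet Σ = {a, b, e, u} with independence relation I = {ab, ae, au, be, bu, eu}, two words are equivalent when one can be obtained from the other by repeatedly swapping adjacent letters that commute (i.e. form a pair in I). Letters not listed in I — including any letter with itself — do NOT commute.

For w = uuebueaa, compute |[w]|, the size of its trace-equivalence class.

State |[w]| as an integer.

drop 0:u onto floor
drop 1:u onto {0:u}
drop 2:e onto floor
drop 3:b onto floor
drop 4:u onto {1:u}
drop 5:e onto {2:e}
drop 6:a onto floor
drop 7:a onto {6:a}
ground layer = {0:u, 2:e, 3:b, 6:a}
drop-orders for the pieces not yet dropped (sum over which currently-grounded one goes next):
  1 to go: {3} 1  {4} 1  {5} 1  {7} 1
  2 to go: {1,4} 1  {2,5} 1  {3,4} 2  {3,5} 2  {3,7} 2  {4,5} 2  {4,7} 2  {5,7} 2  {6,7} 1
  3 to go: {0,1,4} 1  {1,3,4} 3  {1,4,5} 3  {1,4,7} 3  {2,3,5} 3  {2,4,5} 3  {2,5,7} 3  {3,4,5} 6  {3,4,7} 6  {3,5,7} 6  {3,6,7} 3  {4,5,7} 6  {4,6,7} 3  {5,6,7} 3
  4 to go: {0,1,3,4} 4  {0,1,4,5} 4  {0,1,4,7} 4  {1,2,4,5} 6  {1,3,4,5} 12  {1,3,4,7} 12  {1,4,5,7} 12  {1,4,6,7} 6  {2,3,4,5} 12  {2,3,5,7} 12  {2,4,5,7} 12  {2,5,6,7} 6  {3,4,5,7} 24  {3,4,6,7} 12  {3,5,6,7} 12  {4,5,6,7} 12
  5 to go: {0,1,2,4,5} 10  {0,1,3,4,5} 20  {0,1,3,4,7} 20  {0,1,4,5,7} 20  {0,1,4,6,7} 10  {1,2,3,4,5} 30  {1,2,4,5,7} 30  {1,3,4,5,7} 60  {1,3,4,6,7} 30  {1,4,5,6,7} 30  {2,3,4,5,7} 60  {2,3,5,6,7} 30  {2,4,5,6,7} 30  {3,4,5,6,7} 60
  6 to go: {0,1,2,3,4,5} 60  {0,1,2,4,5,7} 60  {0,1,3,4,5,7} 120  {0,1,3,4,6,7} 60  {0,1,4,5,6,7} 60  {1,2,3,4,5,7} 180  {1,2,4,5,6,7} 90  {1,3,4,5,6,7} 180  {2,3,4,5,6,7} 180
  if 0:u drops first: 630 orders
  if 2:e drops first: 420 orders
  if 3:b drops first: 210 orders
  if 6:a drops first: 420 orders
heap linearizations: 1680

1680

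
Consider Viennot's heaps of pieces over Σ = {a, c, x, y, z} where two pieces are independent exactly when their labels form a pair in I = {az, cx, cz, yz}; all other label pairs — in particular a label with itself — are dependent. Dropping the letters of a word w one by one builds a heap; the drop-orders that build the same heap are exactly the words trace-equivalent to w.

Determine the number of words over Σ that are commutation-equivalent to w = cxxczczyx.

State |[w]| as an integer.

65

#0=c has no predecessor
#1=x has no predecessor
#2=x depends on [1:x]
#3=c depends on [0:c]
#4=z depends on [2:x]
#5=c depends on [3:c]
#6=z depends on [4:z]
#7=y depends on [2:x, 5:c]
#8=x depends on [6:z, 7:y]
sources: [0:c, 1:x]
N(rest) = Σ N(rest − s) over sources s of rest; N(one piece) = 1:
  size 1 → [8]=1
  size 2 → [6,8]=1  [7,8]=1
  size 3 → [4,6,8]=1  [5,7,8]=1  [6,7,8]=2
  size 4 → [3,5,7,8]=1  [4,6,7,8]=3  [5,6,7,8]=3
  size 5 → [0,3,5,7,8]=1  [2,4,6,7,8]=3  [3,5,6,7,8]=4  [4,5,6,7,8]=6
  size 6 → [0,3,5,6,7,8]=5  [1,2,4,6,7,8]=3  [2,4,5,6,7,8]=9  [3,4,5,6,7,8]=10
  size 7 → [0,3,4,5,6,7,8]=15  [1,2,4,5,6,7,8]=12  [2,3,4,5,6,7,8]=19
  first=0(c) contributes 31
  first=1(x) contributes 34
|[w]| = 65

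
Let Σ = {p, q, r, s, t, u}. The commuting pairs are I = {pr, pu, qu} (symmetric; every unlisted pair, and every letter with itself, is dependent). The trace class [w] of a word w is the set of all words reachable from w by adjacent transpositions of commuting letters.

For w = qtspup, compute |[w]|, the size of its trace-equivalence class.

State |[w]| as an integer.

3

drop 0:q onto floor
drop 1:t onto {0:q}
drop 2:s onto {1:t}
drop 3:p onto {2:s}
drop 4:u onto {2:s}
drop 5:p onto {3:p}
ground layer = {0:q}
drop-orders for the pieces not yet dropped (sum over which currently-grounded one goes next):
  1 to go: {4} 1  {5} 1
  2 to go: {3,5} 1  {4,5} 2
  3 to go: {3,4,5} 3
  4 to go: {2,3,4,5} 3
  if 0:q drops first: 3 orders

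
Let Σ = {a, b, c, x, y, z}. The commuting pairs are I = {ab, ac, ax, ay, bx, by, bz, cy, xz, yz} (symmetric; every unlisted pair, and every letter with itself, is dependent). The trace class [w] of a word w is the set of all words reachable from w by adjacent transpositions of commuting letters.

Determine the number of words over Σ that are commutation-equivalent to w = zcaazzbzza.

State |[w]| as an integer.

0(z) covers ∅
1(c) covers 0:z
2(a) covers 0:z
3(a) covers 2:a
4(z) covers 1:c, 3:a
5(z) covers 4:z
6(b) covers 1:c
7(z) covers 5:z
8(z) covers 7:z
9(a) covers 8:z
floor of heap: 0:z
completions by unplaced set U, small U first (add the entries for U minus each lowest piece of U):
  |U|=1: {6}:1  {9}:1
  |U|=2: {6,9}:2  {8,9}:1
  |U|=3: {6,8,9}:3  {7,8,9}:1
  |U|=4: {5,7,8,9}:1  {6,7,8,9}:4
  |U|=5: {4,5,7,8,9}:1  {5,6,7,8,9}:5
  |U|=6: {3,4,5,7,8,9}:1  {4,5,6,7,8,9}:6
  |U|=7: {1,4,5,6,7,8,9}:6  {2,3,4,5,7,8,9}:1  {3,4,5,6,7,8,9}:7
  |U|=8: {1,3,4,5,6,7,8,9}:13  {2,3,4,5,6,7,8,9}:8
  start at 0(z): 21

21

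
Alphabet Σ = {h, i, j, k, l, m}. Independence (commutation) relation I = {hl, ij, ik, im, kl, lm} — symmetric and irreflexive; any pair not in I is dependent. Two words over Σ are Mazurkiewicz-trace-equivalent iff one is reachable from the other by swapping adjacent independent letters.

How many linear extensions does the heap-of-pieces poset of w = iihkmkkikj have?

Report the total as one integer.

7

#0=i has no predecessor
#1=i depends on [0:i]
#2=h depends on [1:i]
#3=k depends on [2:h]
#4=m depends on [3:k]
#5=k depends on [4:m]
#6=k depends on [5:k]
#7=i depends on [2:h]
#8=k depends on [6:k]
#9=j depends on [8:k]
sources: [0:i]
N(rest) = Σ N(rest − s) over sources s of rest; N(one piece) = 1:
  size 1 → [7]=1  [9]=1
  size 2 → [7,9]=2  [8,9]=1
  size 3 → [6,8,9]=1  [7,8,9]=3
  size 4 → [5,6,8,9]=1  [6,7,8,9]=4
  size 5 → [4,5,6,8,9]=1  [5,6,7,8,9]=5
  size 6 → [3,4,5,6,8,9]=1  [4,5,6,7,8,9]=6
  size 7 → [3,4,5,6,7,8,9]=7
  size 8 → [2,3,4,5,6,7,8,9]=7
  first=0(i) contributes 7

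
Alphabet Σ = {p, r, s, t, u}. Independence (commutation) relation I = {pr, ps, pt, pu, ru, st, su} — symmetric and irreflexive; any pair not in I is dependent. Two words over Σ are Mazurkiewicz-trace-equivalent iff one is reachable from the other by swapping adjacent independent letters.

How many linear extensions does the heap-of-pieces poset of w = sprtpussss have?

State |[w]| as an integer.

drop 0:s onto floor
drop 1:p onto floor
drop 2:r onto {0:s}
drop 3:t onto {2:r}
drop 4:p onto {1:p}
drop 5:u onto {3:t}
drop 6:s onto {2:r}
drop 7:s onto {6:s}
drop 8:s onto {7:s}
drop 9:s onto {8:s}
ground layer = {0:s, 1:p}
drop-orders for the pieces not yet dropped (sum over which currently-grounded one goes next):
  1 to go: {4} 1  {5} 1  {9} 1
  2 to go: {1,4} 1  {3,5} 1  {4,5} 2  {4,9} 2  {5,9} 2  {8,9} 1
  3 to go: {1,4,5} 3  {1,4,9} 3  {3,4,5} 3  {3,5,9} 3  {4,5,9} 6  {4,8,9} 3  {5,8,9} 3  {7,8,9} 1
  4 to go: {1,3,4,5} 6  {1,4,5,9} 12  {1,4,8,9} 6  {3,4,5,9} 12  {3,5,8,9} 6  {4,5,8,9} 12  {4,7,8,9} 4  {5,7,8,9} 4  {6,7,8,9} 1
  5 to go: {1,3,4,5,9} 30  {1,4,5,8,9} 30  {1,4,7,8,9} 10  {3,4,5,8,9} 30  {3,5,7,8,9} 10  {4,5,7,8,9} 20  {4,6,7,8,9} 5  {5,6,7,8,9} 5
  6 to go: {1,3,4,5,8,9} 90  {1,4,5,7,8,9} 60  {1,4,6,7,8,9} 15  {3,4,5,7,8,9} 60  {3,5,6,7,8,9} 15  {4,5,6,7,8,9} 30
  7 to go: {1,3,4,5,7,8,9} 210  {1,4,5,6,7,8,9} 105  {2,3,5,6,7,8,9} 15  {3,4,5,6,7,8,9} 105
  8 to go: {0,2,3,5,6,7,8,9} 15  {1,3,4,5,6,7,8,9} 420  {2,3,4,5,6,7,8,9} 120
  if 0:s drops first: 540 orders
  if 1:p drops first: 135 orders
heap linearizations: 675

675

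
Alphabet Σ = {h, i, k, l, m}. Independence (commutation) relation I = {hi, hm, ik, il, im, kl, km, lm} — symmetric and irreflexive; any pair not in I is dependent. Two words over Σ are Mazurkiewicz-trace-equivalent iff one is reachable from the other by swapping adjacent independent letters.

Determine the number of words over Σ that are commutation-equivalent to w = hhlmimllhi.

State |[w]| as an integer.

piece 0:h — minimal
piece 1:h rests on {0:h}
piece 2:l rests on {1:h}
piece 3:m — minimal
piece 4:i — minimal
piece 5:m rests on {3:m}
piece 6:l rests on {2:l}
piece 7:l rests on {6:l}
piece 8:h rests on {7:l}
piece 9:i rests on {4:i}
minimal pieces: {0:h, 3:m, 4:i}
ways to finish when only these pieces remain (= sum over removing one remaining piece with nothing left below it):
  1 left: {5}→1  {8}→1  {9}→1
  2 left: {3,5}→1  {4,9}→1  {5,8}→2  {5,9}→2  {7,8}→1  {8,9}→2
  3 left: {3,5,8}→3  {3,5,9}→3  {4,5,9}→3  {4,8,9}→3  {5,7,8}→3  {5,8,9}→6  {6,7,8}→1  {7,8,9}→3
  4 left: {2,6,7,8}→1  {3,4,5,9}→6  {3,5,7,8}→6  {3,5,8,9}→12  {4,5,8,9}→12  {4,7,8,9}→6  {5,6,7,8}→4  {5,7,8,9}→12  {6,7,8,9}→4
  5 left: {1,2,6,7,8}→1  {2,5,6,7,8}→5  {2,6,7,8,9}→5  {3,4,5,8,9}→30  {3,5,6,7,8}→10  {3,5,7,8,9}→30  {4,5,7,8,9}→30  {4,6,7,8,9}→10  {5,6,7,8,9}→20
  6 left: {0,1,2,6,7,8}→1  {1,2,5,6,7,8}→6  {1,2,6,7,8,9}→6  {2,3,5,6,7,8}→15  {2,4,6,7,8,9}→15  {2,5,6,7,8,9}→30  {3,4,5,7,8,9}→90  {3,5,6,7,8,9}→60  {4,5,6,7,8,9}→60
  7 left: {0,1,2,5,6,7,8}→7  {0,1,2,6,7,8,9}→7  {1,2,3,5,6,7,8}→21  {1,2,4,6,7,8,9}→21  {1,2,5,6,7,8,9}→42  {2,3,5,6,7,8,9}→105  {2,4,5,6,7,8,9}→105  {3,4,5,6,7,8,9}→210
  8 left: {0,1,2,3,5,6,7,8}→28  {0,1,2,4,6,7,8,9}→28  {0,1,2,5,6,7,8,9}→56  {1,2,3,5,6,7,8,9}→168  {1,2,4,5,6,7,8,9}→168  {2,3,4,5,6,7,8,9}→420
  placing 0:h first → 756 extensions
  placing 3:m first → 252 extensions
  placing 4:i first → 252 extensions
total linear extensions = 1260

1260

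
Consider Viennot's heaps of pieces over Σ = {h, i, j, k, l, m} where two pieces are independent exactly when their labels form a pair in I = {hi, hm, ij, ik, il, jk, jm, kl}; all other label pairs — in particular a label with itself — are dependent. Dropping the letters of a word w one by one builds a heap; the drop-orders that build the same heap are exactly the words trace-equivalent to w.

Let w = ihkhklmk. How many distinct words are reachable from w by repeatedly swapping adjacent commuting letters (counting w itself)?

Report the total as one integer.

12

piece 0:i — minimal
piece 1:h — minimal
piece 2:k rests on {1:h}
piece 3:h rests on {2:k}
piece 4:k rests on {3:h}
piece 5:l rests on {3:h}
piece 6:m rests on {0:i, 4:k, 5:l}
piece 7:k rests on {6:m}
minimal pieces: {0:i, 1:h}
ways to finish when only these pieces remain (= sum over removing one remaining piece with nothing left below it):
  1 left: {7}→1
  2 left: {6,7}→1
  3 left: {0,6,7}→1  {4,6,7}→1  {5,6,7}→1
  4 left: {0,4,6,7}→2  {0,5,6,7}→2  {4,5,6,7}→2
  5 left: {0,4,5,6,7}→6  {3,4,5,6,7}→2
  6 left: {0,3,4,5,6,7}→8  {2,3,4,5,6,7}→2
  placing 0:i first → 2 extensions
  placing 1:h first → 10 extensions
total linear extensions = 12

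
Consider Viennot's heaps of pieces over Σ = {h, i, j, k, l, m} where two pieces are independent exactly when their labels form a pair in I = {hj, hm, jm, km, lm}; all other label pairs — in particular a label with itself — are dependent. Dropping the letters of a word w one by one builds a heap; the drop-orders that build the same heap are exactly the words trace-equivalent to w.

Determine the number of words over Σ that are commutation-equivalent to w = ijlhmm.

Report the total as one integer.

10

drop 0:i onto floor
drop 1:j onto {0:i}
drop 2:l onto {1:j}
drop 3:h onto {2:l}
drop 4:m onto {0:i}
drop 5:m onto {4:m}
ground layer = {0:i}
drop-orders for the pieces not yet dropped (sum over which currently-grounded one goes next):
  1 to go: {3} 1  {5} 1
  2 to go: {2,3} 1  {3,5} 2  {4,5} 1
  3 to go: {1,2,3} 1  {2,3,5} 3  {3,4,5} 3
  4 to go: {1,2,3,5} 4  {2,3,4,5} 6
  if 0:i drops first: 10 orders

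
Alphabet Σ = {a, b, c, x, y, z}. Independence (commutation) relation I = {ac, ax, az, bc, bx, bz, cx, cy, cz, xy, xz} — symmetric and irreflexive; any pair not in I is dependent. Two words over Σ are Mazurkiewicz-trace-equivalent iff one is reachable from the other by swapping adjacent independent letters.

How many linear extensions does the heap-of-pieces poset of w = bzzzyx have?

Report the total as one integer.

24

0(b) covers ∅
1(z) covers ∅
2(z) covers 1:z
3(z) covers 2:z
4(y) covers 0:b, 3:z
5(x) covers ∅
floor of heap: 0:b, 1:z, 5:x
completions by unplaced set U, small U first (add the entries for U minus each lowest piece of U):
  |U|=1: {4}:1  {5}:1
  |U|=2: {0,4}:1  {3,4}:1  {4,5}:2
  |U|=3: {0,3,4}:2  {0,4,5}:3  {2,3,4}:1  {3,4,5}:3
  |U|=4: {0,2,3,4}:3  {0,3,4,5}:8  {1,2,3,4}:1  {2,3,4,5}:4
  start at 0(b): 5
  start at 1(z): 15
  start at 5(x): 4
sum over floor = 24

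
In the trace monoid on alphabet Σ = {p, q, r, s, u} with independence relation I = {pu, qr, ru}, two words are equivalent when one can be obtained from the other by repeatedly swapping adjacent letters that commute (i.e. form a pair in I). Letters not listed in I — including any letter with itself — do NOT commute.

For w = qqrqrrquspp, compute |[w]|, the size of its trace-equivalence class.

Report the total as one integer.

drop 0:q onto floor
drop 1:q onto {0:q}
drop 2:r onto floor
drop 3:q onto {1:q}
drop 4:r onto {2:r}
drop 5:r onto {4:r}
drop 6:q onto {3:q}
drop 7:u onto {6:q}
drop 8:s onto {5:r, 7:u}
drop 9:p onto {8:s}
drop 10:p onto {9:p}
ground layer = {0:q, 2:r}
drop-orders for the pieces not yet dropped (sum over which currently-grounded one goes next):
  1 to go: {10} 1
  2 to go: {9,10} 1
  3 to go: {8,9,10} 1
  4 to go: {5,8,9,10} 1  {7,8,9,10} 1
  5 to go: {4,5,8,9,10} 1  {5,7,8,9,10} 2  {6,7,8,9,10} 1
  6 to go: {2,4,5,8,9,10} 1  {3,6,7,8,9,10} 1  {4,5,7,8,9,10} 3  {5,6,7,8,9,10} 3
  7 to go: {1,3,6,7,8,9,10} 1  {2,4,5,7,8,9,10} 4  {3,5,6,7,8,9,10} 4  {4,5,6,7,8,9,10} 6
  8 to go: {0,1,3,6,7,8,9,10} 1  {1,3,5,6,7,8,9,10} 5  {2,4,5,6,7,8,9,10} 10  {3,4,5,6,7,8,9,10} 10
  9 to go: {0,1,3,5,6,7,8,9,10} 6  {1,3,4,5,6,7,8,9,10} 15  {2,3,4,5,6,7,8,9,10} 20
  if 0:q drops first: 35 orders
  if 2:r drops first: 21 orders
heap linearizations: 56

56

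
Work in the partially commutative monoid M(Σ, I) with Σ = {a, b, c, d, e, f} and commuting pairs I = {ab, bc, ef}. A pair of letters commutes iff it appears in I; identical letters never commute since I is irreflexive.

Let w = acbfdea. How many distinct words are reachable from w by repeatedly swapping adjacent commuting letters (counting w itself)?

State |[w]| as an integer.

3

#0=a has no predecessor
#1=c depends on [0:a]
#2=b has no predecessor
#3=f depends on [1:c, 2:b]
#4=d depends on [3:f]
#5=e depends on [4:d]
#6=a depends on [5:e]
sources: [0:a, 2:b]
N(rest) = Σ N(rest − s) over sources s of rest; N(one piece) = 1:
  size 1 → [6]=1
  size 2 → [5,6]=1
  size 3 → [4,5,6]=1
  size 4 → [3,4,5,6]=1
  size 5 → [1,3,4,5,6]=1  [2,3,4,5,6]=1
  first=0(a) contributes 2
  first=2(b) contributes 1
|[w]| = 3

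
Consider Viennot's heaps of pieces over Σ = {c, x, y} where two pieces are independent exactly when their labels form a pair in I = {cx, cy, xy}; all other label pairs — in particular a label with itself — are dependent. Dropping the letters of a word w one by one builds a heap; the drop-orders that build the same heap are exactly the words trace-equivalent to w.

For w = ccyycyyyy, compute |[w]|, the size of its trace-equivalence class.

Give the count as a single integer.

84

drop 0:c onto floor
drop 1:c onto {0:c}
drop 2:y onto floor
drop 3:y onto {2:y}
drop 4:c onto {1:c}
drop 5:y onto {3:y}
drop 6:y onto {5:y}
drop 7:y onto {6:y}
drop 8:y onto {7:y}
ground layer = {0:c, 2:y}
drop-orders for the pieces not yet dropped (sum over which currently-grounded one goes next):
  1 to go: {4} 1  {8} 1
  2 to go: {1,4} 1  {4,8} 2  {7,8} 1
  3 to go: {0,1,4} 1  {1,4,8} 3  {4,7,8} 3  {6,7,8} 1
  4 to go: {0,1,4,8} 4  {1,4,7,8} 6  {4,6,7,8} 4  {5,6,7,8} 1
  5 to go: {0,1,4,7,8} 10  {1,4,6,7,8} 10  {3,5,6,7,8} 1  {4,5,6,7,8} 5
  6 to go: {0,1,4,6,7,8} 20  {1,4,5,6,7,8} 15  {2,3,5,6,7,8} 1  {3,4,5,6,7,8} 6
  7 to go: {0,1,4,5,6,7,8} 35  {1,3,4,5,6,7,8} 21  {2,3,4,5,6,7,8} 7
  if 0:c drops first: 28 orders
  if 2:y drops first: 56 orders
heap linearizations: 84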